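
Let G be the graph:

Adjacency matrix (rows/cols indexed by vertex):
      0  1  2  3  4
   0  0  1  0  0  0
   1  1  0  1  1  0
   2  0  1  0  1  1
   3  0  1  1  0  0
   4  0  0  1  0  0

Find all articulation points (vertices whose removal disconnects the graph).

An articulation point is a vertex whose removal disconnects the graph.
Articulation points: [1, 2]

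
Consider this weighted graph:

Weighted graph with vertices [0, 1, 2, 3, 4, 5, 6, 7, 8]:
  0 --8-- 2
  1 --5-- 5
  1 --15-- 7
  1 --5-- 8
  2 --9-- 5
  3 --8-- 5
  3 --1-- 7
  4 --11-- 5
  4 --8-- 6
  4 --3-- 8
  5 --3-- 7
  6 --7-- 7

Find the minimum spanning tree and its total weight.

Applying Kruskal's algorithm (sort edges by weight, add if no cycle):
  Add (3,7) w=1
  Add (4,8) w=3
  Add (5,7) w=3
  Add (1,8) w=5
  Add (1,5) w=5
  Add (6,7) w=7
  Add (0,2) w=8
  Skip (3,5) w=8 (creates cycle)
  Skip (4,6) w=8 (creates cycle)
  Add (2,5) w=9
  Skip (4,5) w=11 (creates cycle)
  Skip (1,7) w=15 (creates cycle)
MST weight = 41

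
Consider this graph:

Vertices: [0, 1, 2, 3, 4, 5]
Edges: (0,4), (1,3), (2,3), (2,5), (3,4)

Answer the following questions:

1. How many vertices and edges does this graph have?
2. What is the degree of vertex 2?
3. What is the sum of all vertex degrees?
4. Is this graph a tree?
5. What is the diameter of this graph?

Count: 6 vertices, 5 edges.
Vertex 2 has neighbors [3, 5], degree = 2.
Handshaking lemma: 2 * 5 = 10.
A graph is a tree iff it is connected and has exactly n-1 edges. This graph is connected (all 6 vertices in one component) and has 6-1 = 5 edges. It is a tree.
Diameter (longest shortest path) = 4.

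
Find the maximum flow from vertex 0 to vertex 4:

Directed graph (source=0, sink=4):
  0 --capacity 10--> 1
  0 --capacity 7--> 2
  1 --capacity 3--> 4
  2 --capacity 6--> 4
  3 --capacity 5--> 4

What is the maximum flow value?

Computing max flow:
  Flow on (0->1): 3/10
  Flow on (0->2): 6/7
  Flow on (1->4): 3/3
  Flow on (2->4): 6/6
Maximum flow = 9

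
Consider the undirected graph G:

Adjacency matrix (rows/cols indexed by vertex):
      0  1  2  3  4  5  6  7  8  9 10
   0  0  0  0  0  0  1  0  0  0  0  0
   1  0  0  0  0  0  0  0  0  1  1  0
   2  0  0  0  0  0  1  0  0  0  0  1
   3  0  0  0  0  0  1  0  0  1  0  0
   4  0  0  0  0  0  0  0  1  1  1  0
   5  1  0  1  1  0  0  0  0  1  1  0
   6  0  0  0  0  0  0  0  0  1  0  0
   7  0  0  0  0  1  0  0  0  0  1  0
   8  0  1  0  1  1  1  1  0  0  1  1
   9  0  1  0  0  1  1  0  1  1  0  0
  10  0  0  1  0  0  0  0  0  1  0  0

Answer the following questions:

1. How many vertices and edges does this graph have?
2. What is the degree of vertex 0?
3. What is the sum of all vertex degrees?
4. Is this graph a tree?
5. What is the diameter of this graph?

Count: 11 vertices, 16 edges.
Vertex 0 has neighbors [5], degree = 1.
Handshaking lemma: 2 * 16 = 32.
A tree on 11 vertices has 10 edges. This graph has 16 edges (6 extra). Not a tree.
Diameter (longest shortest path) = 3.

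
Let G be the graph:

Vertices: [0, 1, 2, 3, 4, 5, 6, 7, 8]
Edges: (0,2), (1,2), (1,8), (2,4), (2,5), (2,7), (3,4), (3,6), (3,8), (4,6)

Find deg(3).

Vertex 3 has neighbors [4, 6, 8], so deg(3) = 3.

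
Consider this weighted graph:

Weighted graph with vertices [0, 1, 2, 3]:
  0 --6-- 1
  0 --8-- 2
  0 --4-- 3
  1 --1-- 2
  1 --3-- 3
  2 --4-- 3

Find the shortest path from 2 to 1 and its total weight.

Using Dijkstra's algorithm from vertex 2:
Shortest path: 2 -> 1
Total weight: 1 = 1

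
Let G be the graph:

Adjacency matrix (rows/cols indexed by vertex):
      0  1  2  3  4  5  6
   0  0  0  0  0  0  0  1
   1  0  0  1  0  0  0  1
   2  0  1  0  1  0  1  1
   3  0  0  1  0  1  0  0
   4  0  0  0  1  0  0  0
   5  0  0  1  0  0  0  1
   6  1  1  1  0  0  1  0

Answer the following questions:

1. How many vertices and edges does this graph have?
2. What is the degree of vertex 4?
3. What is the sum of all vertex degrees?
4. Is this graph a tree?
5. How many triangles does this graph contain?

Count: 7 vertices, 8 edges.
Vertex 4 has neighbors [3], degree = 1.
Handshaking lemma: 2 * 8 = 16.
A tree on 7 vertices has 6 edges. This graph has 8 edges (2 extra). Not a tree.
Number of triangles = 2.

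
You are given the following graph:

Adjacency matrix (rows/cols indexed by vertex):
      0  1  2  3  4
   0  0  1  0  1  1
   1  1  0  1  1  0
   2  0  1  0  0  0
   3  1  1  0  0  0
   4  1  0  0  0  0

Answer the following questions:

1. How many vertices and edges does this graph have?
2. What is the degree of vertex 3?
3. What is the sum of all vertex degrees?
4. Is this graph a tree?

Count: 5 vertices, 5 edges.
Vertex 3 has neighbors [0, 1], degree = 2.
Handshaking lemma: 2 * 5 = 10.
A tree on 5 vertices has 4 edges. This graph has 5 edges (1 extra). Not a tree.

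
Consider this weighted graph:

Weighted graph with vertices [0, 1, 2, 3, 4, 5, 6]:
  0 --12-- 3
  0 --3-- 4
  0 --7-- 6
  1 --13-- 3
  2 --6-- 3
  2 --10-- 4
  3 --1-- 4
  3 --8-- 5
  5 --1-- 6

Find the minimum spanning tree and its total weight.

Applying Kruskal's algorithm (sort edges by weight, add if no cycle):
  Add (3,4) w=1
  Add (5,6) w=1
  Add (0,4) w=3
  Add (2,3) w=6
  Add (0,6) w=7
  Skip (3,5) w=8 (creates cycle)
  Skip (2,4) w=10 (creates cycle)
  Skip (0,3) w=12 (creates cycle)
  Add (1,3) w=13
MST weight = 31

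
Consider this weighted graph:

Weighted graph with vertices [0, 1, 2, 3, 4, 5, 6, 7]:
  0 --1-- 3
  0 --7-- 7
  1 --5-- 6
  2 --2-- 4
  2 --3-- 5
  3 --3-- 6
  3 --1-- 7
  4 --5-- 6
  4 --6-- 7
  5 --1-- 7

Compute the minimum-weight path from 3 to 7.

Using Dijkstra's algorithm from vertex 3:
Shortest path: 3 -> 7
Total weight: 1 = 1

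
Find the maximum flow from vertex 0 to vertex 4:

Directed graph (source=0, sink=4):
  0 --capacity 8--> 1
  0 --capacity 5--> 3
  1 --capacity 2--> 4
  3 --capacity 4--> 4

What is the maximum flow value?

Computing max flow:
  Flow on (0->1): 2/8
  Flow on (0->3): 4/5
  Flow on (1->4): 2/2
  Flow on (3->4): 4/4
Maximum flow = 6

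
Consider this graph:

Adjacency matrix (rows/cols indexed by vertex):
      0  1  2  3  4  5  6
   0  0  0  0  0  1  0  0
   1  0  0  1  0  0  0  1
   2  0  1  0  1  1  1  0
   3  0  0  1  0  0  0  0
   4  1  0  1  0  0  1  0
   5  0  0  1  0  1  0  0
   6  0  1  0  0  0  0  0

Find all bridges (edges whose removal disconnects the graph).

A bridge is an edge whose removal increases the number of connected components.
Bridges found: (0,4), (1,2), (1,6), (2,3)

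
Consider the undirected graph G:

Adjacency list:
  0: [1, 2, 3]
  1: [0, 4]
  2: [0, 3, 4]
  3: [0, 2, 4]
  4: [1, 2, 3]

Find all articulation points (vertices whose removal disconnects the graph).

No articulation points. The graph is biconnected.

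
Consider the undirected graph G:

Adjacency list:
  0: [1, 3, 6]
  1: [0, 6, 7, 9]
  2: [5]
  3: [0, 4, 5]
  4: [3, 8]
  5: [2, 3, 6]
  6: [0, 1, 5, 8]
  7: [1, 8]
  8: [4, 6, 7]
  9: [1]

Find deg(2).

Vertex 2 has neighbors [5], so deg(2) = 1.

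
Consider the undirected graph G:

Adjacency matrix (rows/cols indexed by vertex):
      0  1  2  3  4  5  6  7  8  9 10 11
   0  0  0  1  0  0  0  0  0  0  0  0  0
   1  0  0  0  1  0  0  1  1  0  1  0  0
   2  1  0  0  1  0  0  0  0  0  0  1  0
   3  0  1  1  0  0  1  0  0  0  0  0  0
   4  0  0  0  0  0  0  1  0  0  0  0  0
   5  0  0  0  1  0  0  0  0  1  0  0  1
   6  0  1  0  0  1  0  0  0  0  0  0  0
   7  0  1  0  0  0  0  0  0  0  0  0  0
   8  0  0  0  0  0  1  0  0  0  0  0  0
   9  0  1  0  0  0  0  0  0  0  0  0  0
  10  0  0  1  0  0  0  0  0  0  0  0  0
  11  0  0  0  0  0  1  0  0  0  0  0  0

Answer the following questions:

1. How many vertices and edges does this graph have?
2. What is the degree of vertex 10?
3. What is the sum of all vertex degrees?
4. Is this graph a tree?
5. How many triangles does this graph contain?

Count: 12 vertices, 11 edges.
Vertex 10 has neighbors [2], degree = 1.
Handshaking lemma: 2 * 11 = 22.
A graph is a tree iff it is connected and has exactly n-1 edges. This graph is connected (all 12 vertices in one component) and has 12-1 = 11 edges. It is a tree.
Number of triangles = 0.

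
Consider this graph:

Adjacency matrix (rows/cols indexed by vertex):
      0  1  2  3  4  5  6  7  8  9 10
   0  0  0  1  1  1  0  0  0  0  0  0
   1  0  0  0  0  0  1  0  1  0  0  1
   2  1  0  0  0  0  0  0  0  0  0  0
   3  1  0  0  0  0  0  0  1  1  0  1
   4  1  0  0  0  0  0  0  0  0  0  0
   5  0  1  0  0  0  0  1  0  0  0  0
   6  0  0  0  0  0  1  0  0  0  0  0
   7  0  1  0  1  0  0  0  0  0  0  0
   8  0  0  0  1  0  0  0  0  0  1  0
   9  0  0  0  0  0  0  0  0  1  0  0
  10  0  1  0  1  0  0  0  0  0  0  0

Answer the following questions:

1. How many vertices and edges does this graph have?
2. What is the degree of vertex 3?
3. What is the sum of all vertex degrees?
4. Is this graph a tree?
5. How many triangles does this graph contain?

Count: 11 vertices, 11 edges.
Vertex 3 has neighbors [0, 7, 8, 10], degree = 4.
Handshaking lemma: 2 * 11 = 22.
A tree on 11 vertices has 10 edges. This graph has 11 edges (1 extra). Not a tree.
Number of triangles = 0.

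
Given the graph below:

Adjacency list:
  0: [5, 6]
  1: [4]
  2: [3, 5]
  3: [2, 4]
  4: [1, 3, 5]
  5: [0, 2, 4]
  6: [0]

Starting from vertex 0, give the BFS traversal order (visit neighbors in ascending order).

BFS from vertex 0 (neighbors processed in ascending order):
Visit order: 0, 5, 6, 2, 4, 3, 1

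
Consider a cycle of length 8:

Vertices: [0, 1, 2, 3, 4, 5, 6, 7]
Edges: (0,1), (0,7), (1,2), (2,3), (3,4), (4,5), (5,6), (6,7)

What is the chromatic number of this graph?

This is an even cycle (C_8). Even cycles are bipartite.
Chromatic number = 2.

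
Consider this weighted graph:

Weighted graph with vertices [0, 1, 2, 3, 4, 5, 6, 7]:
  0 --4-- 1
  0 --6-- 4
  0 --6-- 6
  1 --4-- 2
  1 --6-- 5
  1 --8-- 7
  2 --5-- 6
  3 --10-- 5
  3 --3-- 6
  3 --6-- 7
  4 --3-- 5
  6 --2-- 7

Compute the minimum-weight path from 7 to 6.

Using Dijkstra's algorithm from vertex 7:
Shortest path: 7 -> 6
Total weight: 2 = 2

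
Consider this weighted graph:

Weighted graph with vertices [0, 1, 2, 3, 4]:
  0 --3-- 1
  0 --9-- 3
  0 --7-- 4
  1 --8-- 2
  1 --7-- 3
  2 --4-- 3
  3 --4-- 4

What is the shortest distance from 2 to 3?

Using Dijkstra's algorithm from vertex 2:
Shortest path: 2 -> 3
Total weight: 4 = 4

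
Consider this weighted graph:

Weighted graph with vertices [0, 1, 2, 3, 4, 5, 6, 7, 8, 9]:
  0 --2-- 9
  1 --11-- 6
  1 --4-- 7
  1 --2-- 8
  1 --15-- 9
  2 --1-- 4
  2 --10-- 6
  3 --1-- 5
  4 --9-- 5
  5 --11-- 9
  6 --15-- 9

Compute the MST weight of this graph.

Applying Kruskal's algorithm (sort edges by weight, add if no cycle):
  Add (2,4) w=1
  Add (3,5) w=1
  Add (0,9) w=2
  Add (1,8) w=2
  Add (1,7) w=4
  Add (4,5) w=9
  Add (2,6) w=10
  Add (1,6) w=11
  Add (5,9) w=11
  Skip (1,9) w=15 (creates cycle)
  Skip (6,9) w=15 (creates cycle)
MST weight = 51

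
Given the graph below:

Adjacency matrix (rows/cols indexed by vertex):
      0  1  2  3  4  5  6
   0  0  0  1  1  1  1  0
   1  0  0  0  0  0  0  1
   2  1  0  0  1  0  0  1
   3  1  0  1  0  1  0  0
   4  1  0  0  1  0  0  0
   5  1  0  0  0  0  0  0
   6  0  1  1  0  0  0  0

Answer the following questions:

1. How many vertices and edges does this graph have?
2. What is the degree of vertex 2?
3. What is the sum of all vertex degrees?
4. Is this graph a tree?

Count: 7 vertices, 8 edges.
Vertex 2 has neighbors [0, 3, 6], degree = 3.
Handshaking lemma: 2 * 8 = 16.
A tree on 7 vertices has 6 edges. This graph has 8 edges (2 extra). Not a tree.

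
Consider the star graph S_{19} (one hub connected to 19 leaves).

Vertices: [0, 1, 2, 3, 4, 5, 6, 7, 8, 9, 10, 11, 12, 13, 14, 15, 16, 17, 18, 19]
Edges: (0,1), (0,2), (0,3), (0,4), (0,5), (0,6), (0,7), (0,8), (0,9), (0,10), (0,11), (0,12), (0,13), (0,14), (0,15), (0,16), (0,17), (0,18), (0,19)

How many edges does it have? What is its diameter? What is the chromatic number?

Star graph S_{19}: the hub connects to all 19 leaves.
Edges = 19.
Diameter = 2 (any leaf to hub is 1, leaf to leaf through hub is 2).
Star graphs are bipartite (hub vs leaves), so chromatic number = 2.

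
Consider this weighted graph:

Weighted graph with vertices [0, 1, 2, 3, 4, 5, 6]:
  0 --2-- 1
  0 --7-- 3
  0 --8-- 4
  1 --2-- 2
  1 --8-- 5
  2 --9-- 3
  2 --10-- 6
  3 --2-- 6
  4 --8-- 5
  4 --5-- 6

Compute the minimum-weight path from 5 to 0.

Using Dijkstra's algorithm from vertex 5:
Shortest path: 5 -> 1 -> 0
Total weight: 8 + 2 = 10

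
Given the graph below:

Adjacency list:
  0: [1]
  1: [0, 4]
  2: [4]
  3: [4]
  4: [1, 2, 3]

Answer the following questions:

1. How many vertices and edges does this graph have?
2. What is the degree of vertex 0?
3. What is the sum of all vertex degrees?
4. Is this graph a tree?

Count: 5 vertices, 4 edges.
Vertex 0 has neighbors [1], degree = 1.
Handshaking lemma: 2 * 4 = 8.
A graph is a tree iff it is connected and has exactly n-1 edges. This graph is connected (all 5 vertices in one component) and has 5-1 = 4 edges. It is a tree.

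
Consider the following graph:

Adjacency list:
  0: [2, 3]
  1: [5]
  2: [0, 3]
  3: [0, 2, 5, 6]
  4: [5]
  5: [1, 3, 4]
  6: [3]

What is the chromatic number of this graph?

The graph has a maximum clique of size 3 (lower bound on chromatic number).
A valid 3-coloring: {0: 1, 1: 0, 2: 2, 3: 0, 4: 0, 5: 1, 6: 1}.
Chromatic number = 3.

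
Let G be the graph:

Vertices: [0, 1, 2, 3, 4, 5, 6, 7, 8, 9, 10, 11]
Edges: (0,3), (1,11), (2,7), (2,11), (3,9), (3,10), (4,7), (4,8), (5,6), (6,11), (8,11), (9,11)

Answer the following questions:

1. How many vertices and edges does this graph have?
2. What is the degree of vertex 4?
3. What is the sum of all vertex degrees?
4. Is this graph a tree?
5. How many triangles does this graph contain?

Count: 12 vertices, 12 edges.
Vertex 4 has neighbors [7, 8], degree = 2.
Handshaking lemma: 2 * 12 = 24.
A tree on 12 vertices has 11 edges. This graph has 12 edges (1 extra). Not a tree.
Number of triangles = 0.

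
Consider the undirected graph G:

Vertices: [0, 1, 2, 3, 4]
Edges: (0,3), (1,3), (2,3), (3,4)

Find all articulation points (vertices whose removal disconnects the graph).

An articulation point is a vertex whose removal disconnects the graph.
Articulation points: [3]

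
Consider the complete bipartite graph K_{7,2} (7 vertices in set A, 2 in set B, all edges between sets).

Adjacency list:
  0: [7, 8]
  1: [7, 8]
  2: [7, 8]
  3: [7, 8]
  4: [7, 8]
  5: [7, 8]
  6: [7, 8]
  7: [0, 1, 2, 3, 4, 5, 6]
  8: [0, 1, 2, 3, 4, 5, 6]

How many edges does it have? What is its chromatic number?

K_{7,2} has 7 * 2 = 14 edges.
Bipartite graphs have chromatic number 2 (color each partition differently).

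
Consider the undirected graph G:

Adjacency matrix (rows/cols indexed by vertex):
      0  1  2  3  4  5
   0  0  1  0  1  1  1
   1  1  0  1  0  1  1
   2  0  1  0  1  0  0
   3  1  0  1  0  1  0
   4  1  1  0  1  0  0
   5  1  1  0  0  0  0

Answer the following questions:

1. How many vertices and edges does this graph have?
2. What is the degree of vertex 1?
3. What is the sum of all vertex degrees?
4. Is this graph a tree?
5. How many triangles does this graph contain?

Count: 6 vertices, 9 edges.
Vertex 1 has neighbors [0, 2, 4, 5], degree = 4.
Handshaking lemma: 2 * 9 = 18.
A tree on 6 vertices has 5 edges. This graph has 9 edges (4 extra). Not a tree.
Number of triangles = 3.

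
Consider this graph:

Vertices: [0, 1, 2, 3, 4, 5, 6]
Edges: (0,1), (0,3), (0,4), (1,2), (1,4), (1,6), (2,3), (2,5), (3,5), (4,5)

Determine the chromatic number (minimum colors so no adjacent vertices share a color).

The graph has a maximum clique of size 3 (lower bound on chromatic number).
A valid 3-coloring: {0: 1, 1: 0, 2: 1, 3: 2, 4: 2, 5: 0, 6: 1}.
Chromatic number = 3.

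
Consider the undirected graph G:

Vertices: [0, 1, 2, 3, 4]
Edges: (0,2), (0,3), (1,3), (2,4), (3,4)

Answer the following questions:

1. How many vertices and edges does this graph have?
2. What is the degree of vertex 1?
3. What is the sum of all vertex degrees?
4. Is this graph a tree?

Count: 5 vertices, 5 edges.
Vertex 1 has neighbors [3], degree = 1.
Handshaking lemma: 2 * 5 = 10.
A tree on 5 vertices has 4 edges. This graph has 5 edges (1 extra). Not a tree.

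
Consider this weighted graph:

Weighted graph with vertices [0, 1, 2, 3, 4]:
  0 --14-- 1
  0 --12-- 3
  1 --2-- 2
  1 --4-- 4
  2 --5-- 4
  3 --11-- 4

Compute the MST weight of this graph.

Applying Kruskal's algorithm (sort edges by weight, add if no cycle):
  Add (1,2) w=2
  Add (1,4) w=4
  Skip (2,4) w=5 (creates cycle)
  Add (3,4) w=11
  Add (0,3) w=12
  Skip (0,1) w=14 (creates cycle)
MST weight = 29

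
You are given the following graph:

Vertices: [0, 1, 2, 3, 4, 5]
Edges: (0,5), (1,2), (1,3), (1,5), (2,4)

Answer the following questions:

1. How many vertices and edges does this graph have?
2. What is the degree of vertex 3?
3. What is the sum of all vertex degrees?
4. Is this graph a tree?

Count: 6 vertices, 5 edges.
Vertex 3 has neighbors [1], degree = 1.
Handshaking lemma: 2 * 5 = 10.
A graph is a tree iff it is connected and has exactly n-1 edges. This graph is connected (all 6 vertices in one component) and has 6-1 = 5 edges. It is a tree.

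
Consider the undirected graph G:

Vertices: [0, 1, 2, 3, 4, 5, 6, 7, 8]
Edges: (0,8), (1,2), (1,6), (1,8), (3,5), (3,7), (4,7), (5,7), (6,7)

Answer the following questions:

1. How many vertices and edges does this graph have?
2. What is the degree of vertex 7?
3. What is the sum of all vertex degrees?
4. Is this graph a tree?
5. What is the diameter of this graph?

Count: 9 vertices, 9 edges.
Vertex 7 has neighbors [3, 4, 5, 6], degree = 4.
Handshaking lemma: 2 * 9 = 18.
A tree on 9 vertices has 8 edges. This graph has 9 edges (1 extra). Not a tree.
Diameter (longest shortest path) = 5.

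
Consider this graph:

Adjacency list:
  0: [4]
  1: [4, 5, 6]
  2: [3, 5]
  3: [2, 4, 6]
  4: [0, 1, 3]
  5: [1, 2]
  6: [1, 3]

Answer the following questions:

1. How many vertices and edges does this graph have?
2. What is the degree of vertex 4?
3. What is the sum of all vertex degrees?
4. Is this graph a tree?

Count: 7 vertices, 8 edges.
Vertex 4 has neighbors [0, 1, 3], degree = 3.
Handshaking lemma: 2 * 8 = 16.
A tree on 7 vertices has 6 edges. This graph has 8 edges (2 extra). Not a tree.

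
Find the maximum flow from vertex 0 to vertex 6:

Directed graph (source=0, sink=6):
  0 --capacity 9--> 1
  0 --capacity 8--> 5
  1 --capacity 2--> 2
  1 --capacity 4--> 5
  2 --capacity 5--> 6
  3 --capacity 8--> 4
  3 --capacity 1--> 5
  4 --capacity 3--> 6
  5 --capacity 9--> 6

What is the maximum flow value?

Computing max flow:
  Flow on (0->1): 6/9
  Flow on (0->5): 5/8
  Flow on (1->2): 2/2
  Flow on (1->5): 4/4
  Flow on (2->6): 2/5
  Flow on (5->6): 9/9
Maximum flow = 11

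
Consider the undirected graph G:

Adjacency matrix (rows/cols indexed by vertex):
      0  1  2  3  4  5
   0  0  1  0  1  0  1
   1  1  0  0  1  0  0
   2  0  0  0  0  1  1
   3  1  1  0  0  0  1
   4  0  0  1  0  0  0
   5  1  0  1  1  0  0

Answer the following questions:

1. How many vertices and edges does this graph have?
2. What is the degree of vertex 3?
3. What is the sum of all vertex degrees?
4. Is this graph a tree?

Count: 6 vertices, 7 edges.
Vertex 3 has neighbors [0, 1, 5], degree = 3.
Handshaking lemma: 2 * 7 = 14.
A tree on 6 vertices has 5 edges. This graph has 7 edges (2 extra). Not a tree.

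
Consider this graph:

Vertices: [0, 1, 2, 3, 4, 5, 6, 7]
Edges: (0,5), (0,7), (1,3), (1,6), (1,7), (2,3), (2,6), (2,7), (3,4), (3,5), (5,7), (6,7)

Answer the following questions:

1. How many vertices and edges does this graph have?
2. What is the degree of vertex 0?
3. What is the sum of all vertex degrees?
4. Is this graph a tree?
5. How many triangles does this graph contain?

Count: 8 vertices, 12 edges.
Vertex 0 has neighbors [5, 7], degree = 2.
Handshaking lemma: 2 * 12 = 24.
A tree on 8 vertices has 7 edges. This graph has 12 edges (5 extra). Not a tree.
Number of triangles = 3.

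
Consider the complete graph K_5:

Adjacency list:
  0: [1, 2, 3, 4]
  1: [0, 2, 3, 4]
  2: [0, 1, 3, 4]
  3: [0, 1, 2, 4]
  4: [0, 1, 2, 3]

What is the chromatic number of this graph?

In K_5, every vertex is adjacent to every other vertex.
Each vertex needs a unique color.
Chromatic number = 5.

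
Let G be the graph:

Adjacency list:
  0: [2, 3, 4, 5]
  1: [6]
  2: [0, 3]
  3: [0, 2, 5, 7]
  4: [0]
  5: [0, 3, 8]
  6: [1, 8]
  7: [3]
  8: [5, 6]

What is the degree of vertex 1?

Vertex 1 has neighbors [6], so deg(1) = 1.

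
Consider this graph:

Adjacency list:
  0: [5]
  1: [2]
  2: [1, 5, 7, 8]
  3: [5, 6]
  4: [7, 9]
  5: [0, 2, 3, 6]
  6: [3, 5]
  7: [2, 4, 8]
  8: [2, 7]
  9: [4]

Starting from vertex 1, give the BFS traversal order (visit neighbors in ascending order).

BFS from vertex 1 (neighbors processed in ascending order):
Visit order: 1, 2, 5, 7, 8, 0, 3, 6, 4, 9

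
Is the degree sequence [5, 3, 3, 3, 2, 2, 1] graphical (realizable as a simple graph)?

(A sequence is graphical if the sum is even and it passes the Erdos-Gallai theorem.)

Sum of degrees = 19. Sum is odd, so the sequence is NOT graphical.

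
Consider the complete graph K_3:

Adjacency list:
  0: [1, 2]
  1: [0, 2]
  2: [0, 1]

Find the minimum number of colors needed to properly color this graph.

In K_3, every vertex is adjacent to every other vertex.
Each vertex needs a unique color.
Chromatic number = 3.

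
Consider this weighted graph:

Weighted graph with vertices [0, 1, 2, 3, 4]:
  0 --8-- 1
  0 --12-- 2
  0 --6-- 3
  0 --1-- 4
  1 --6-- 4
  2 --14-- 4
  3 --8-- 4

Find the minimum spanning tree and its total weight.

Applying Kruskal's algorithm (sort edges by weight, add if no cycle):
  Add (0,4) w=1
  Add (0,3) w=6
  Add (1,4) w=6
  Skip (0,1) w=8 (creates cycle)
  Skip (3,4) w=8 (creates cycle)
  Add (0,2) w=12
  Skip (2,4) w=14 (creates cycle)
MST weight = 25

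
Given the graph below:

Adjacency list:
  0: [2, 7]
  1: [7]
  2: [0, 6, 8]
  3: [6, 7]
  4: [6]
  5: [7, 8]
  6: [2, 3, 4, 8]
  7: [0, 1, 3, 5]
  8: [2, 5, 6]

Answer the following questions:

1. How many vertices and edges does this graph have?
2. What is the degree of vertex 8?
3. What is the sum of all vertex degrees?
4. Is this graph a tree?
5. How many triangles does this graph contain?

Count: 9 vertices, 11 edges.
Vertex 8 has neighbors [2, 5, 6], degree = 3.
Handshaking lemma: 2 * 11 = 22.
A tree on 9 vertices has 8 edges. This graph has 11 edges (3 extra). Not a tree.
Number of triangles = 1.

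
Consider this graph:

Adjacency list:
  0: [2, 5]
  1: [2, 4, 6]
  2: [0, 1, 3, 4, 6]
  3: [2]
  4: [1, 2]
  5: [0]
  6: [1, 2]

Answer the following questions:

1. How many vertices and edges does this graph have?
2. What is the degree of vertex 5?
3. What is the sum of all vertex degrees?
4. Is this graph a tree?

Count: 7 vertices, 8 edges.
Vertex 5 has neighbors [0], degree = 1.
Handshaking lemma: 2 * 8 = 16.
A tree on 7 vertices has 6 edges. This graph has 8 edges (2 extra). Not a tree.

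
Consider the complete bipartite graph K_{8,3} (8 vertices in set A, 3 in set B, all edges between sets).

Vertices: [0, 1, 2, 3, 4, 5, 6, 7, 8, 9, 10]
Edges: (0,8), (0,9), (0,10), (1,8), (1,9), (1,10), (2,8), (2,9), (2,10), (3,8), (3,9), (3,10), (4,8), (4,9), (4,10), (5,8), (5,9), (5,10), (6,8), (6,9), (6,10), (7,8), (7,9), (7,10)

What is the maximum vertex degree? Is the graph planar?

Set-A vertices have degree 3; set-B vertices have degree 8. Maximum degree = max(8,3) = 8.
K_{8,3} contains K_{3,3} as a subgraph (since both sides have >= 3 vertices); by Kuratowski's theorem it is not planar.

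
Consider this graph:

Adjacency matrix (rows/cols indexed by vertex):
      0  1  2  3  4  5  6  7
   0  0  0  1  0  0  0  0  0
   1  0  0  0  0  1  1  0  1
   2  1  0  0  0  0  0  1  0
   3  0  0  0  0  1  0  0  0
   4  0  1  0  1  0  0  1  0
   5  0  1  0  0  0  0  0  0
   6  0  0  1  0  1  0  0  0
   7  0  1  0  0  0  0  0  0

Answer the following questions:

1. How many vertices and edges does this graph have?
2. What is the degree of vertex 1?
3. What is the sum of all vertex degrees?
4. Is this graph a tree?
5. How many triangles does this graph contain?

Count: 8 vertices, 7 edges.
Vertex 1 has neighbors [4, 5, 7], degree = 3.
Handshaking lemma: 2 * 7 = 14.
A graph is a tree iff it is connected and has exactly n-1 edges. This graph is connected (all 8 vertices in one component) and has 8-1 = 7 edges. It is a tree.
Number of triangles = 0.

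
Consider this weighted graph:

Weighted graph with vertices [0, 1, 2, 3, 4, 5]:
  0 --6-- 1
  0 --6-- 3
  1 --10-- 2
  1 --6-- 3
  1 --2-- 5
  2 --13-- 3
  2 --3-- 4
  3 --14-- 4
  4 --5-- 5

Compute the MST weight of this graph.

Applying Kruskal's algorithm (sort edges by weight, add if no cycle):
  Add (1,5) w=2
  Add (2,4) w=3
  Add (4,5) w=5
  Add (0,3) w=6
  Add (0,1) w=6
  Skip (1,3) w=6 (creates cycle)
  Skip (1,2) w=10 (creates cycle)
  Skip (2,3) w=13 (creates cycle)
  Skip (3,4) w=14 (creates cycle)
MST weight = 22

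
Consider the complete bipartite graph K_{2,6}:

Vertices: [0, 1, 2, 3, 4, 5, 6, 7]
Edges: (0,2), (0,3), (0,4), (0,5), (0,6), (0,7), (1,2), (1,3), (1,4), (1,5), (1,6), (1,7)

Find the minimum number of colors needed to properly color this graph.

K_{2,6} is bipartite: vertices split into two independent sets of size 2 and 6.
Color one set 0, the other 1. No adjacent vertices share a color.
Chromatic number = 2.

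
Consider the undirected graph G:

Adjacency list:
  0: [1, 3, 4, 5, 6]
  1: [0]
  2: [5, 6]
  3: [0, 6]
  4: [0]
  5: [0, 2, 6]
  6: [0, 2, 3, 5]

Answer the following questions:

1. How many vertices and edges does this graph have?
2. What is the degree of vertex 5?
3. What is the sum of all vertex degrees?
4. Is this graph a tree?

Count: 7 vertices, 9 edges.
Vertex 5 has neighbors [0, 2, 6], degree = 3.
Handshaking lemma: 2 * 9 = 18.
A tree on 7 vertices has 6 edges. This graph has 9 edges (3 extra). Not a tree.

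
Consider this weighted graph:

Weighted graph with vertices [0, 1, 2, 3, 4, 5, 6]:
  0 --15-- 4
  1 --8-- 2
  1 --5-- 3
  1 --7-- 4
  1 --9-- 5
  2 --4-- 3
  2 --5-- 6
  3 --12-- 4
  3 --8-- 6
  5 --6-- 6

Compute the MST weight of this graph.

Applying Kruskal's algorithm (sort edges by weight, add if no cycle):
  Add (2,3) w=4
  Add (1,3) w=5
  Add (2,6) w=5
  Add (5,6) w=6
  Add (1,4) w=7
  Skip (1,2) w=8 (creates cycle)
  Skip (3,6) w=8 (creates cycle)
  Skip (1,5) w=9 (creates cycle)
  Skip (3,4) w=12 (creates cycle)
  Add (0,4) w=15
MST weight = 42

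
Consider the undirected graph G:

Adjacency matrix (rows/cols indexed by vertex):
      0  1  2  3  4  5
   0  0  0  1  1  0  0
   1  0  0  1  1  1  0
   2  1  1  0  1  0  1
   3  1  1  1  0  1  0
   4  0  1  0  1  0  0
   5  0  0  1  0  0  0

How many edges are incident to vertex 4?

Vertex 4 has neighbors [1, 3], so deg(4) = 2.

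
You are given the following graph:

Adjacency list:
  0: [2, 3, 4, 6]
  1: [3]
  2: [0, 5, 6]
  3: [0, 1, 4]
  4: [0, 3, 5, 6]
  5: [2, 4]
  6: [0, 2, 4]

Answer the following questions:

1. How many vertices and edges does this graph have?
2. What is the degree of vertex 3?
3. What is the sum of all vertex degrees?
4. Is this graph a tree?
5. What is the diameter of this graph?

Count: 7 vertices, 10 edges.
Vertex 3 has neighbors [0, 1, 4], degree = 3.
Handshaking lemma: 2 * 10 = 20.
A tree on 7 vertices has 6 edges. This graph has 10 edges (4 extra). Not a tree.
Diameter (longest shortest path) = 3.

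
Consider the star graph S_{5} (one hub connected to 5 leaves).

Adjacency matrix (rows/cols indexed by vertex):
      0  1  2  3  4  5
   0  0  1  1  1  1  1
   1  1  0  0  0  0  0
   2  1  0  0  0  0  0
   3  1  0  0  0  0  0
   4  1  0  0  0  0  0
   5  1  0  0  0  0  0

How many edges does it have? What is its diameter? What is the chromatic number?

Star graph S_{5}: the hub connects to all 5 leaves.
Edges = 5.
Diameter = 2 (any leaf to hub is 1, leaf to leaf through hub is 2).
Star graphs are bipartite (hub vs leaves), so chromatic number = 2.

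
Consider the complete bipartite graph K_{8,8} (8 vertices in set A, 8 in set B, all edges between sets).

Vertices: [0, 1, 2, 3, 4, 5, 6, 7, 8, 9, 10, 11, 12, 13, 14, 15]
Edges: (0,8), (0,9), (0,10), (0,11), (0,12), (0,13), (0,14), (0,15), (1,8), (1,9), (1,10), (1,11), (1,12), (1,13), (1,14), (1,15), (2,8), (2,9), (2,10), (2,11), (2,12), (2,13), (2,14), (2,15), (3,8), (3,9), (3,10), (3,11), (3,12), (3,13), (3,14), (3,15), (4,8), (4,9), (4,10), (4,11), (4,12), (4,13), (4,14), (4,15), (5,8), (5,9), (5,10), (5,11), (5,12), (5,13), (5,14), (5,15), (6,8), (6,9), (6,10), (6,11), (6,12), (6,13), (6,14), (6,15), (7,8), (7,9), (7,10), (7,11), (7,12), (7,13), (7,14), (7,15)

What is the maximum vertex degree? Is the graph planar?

Set-A vertices have degree 8; set-B vertices have degree 8. Maximum degree = max(8,8) = 8.
K_{8,8} contains K_{3,3} as a subgraph (since both sides have >= 3 vertices); by Kuratowski's theorem it is not planar.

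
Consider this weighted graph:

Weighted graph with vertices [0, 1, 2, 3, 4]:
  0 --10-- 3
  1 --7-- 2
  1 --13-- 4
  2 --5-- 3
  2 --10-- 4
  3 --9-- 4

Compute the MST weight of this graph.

Applying Kruskal's algorithm (sort edges by weight, add if no cycle):
  Add (2,3) w=5
  Add (1,2) w=7
  Add (3,4) w=9
  Add (0,3) w=10
  Skip (2,4) w=10 (creates cycle)
  Skip (1,4) w=13 (creates cycle)
MST weight = 31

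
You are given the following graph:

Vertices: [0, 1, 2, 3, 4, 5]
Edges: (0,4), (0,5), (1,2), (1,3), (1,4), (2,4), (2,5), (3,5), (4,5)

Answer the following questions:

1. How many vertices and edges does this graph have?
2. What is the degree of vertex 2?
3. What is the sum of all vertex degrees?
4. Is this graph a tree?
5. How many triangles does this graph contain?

Count: 6 vertices, 9 edges.
Vertex 2 has neighbors [1, 4, 5], degree = 3.
Handshaking lemma: 2 * 9 = 18.
A tree on 6 vertices has 5 edges. This graph has 9 edges (4 extra). Not a tree.
Number of triangles = 3.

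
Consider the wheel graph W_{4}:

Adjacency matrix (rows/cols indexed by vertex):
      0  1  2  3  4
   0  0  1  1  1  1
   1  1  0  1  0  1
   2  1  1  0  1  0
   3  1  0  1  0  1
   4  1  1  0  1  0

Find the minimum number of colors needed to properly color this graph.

W_{4} = C_{4} plus a hub adjacent to every cycle vertex.
The outer cycle needs 2 colors (even cycle); the hub is adjacent to all of them so needs a fresh color.
Chromatic number = 2 + 1 = 3.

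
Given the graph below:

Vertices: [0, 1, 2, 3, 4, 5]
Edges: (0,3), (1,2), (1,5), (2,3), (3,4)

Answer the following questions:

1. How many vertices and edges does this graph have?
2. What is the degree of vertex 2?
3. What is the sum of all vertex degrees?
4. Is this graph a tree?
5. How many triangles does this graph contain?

Count: 6 vertices, 5 edges.
Vertex 2 has neighbors [1, 3], degree = 2.
Handshaking lemma: 2 * 5 = 10.
A graph is a tree iff it is connected and has exactly n-1 edges. This graph is connected (all 6 vertices in one component) and has 6-1 = 5 edges. It is a tree.
Number of triangles = 0.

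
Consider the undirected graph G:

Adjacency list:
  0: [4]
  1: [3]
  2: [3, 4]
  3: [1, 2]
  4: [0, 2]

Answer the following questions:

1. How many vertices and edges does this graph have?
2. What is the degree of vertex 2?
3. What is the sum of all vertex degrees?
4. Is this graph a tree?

Count: 5 vertices, 4 edges.
Vertex 2 has neighbors [3, 4], degree = 2.
Handshaking lemma: 2 * 4 = 8.
A graph is a tree iff it is connected and has exactly n-1 edges. This graph is connected (all 5 vertices in one component) and has 5-1 = 4 edges. It is a tree.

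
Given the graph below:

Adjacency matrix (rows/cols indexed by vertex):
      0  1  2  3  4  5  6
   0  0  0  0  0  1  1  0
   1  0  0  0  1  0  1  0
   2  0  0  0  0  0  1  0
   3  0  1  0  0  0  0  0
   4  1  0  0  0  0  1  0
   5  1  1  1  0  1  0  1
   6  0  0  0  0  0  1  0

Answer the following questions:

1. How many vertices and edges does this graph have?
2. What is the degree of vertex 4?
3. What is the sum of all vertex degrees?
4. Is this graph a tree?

Count: 7 vertices, 7 edges.
Vertex 4 has neighbors [0, 5], degree = 2.
Handshaking lemma: 2 * 7 = 14.
A tree on 7 vertices has 6 edges. This graph has 7 edges (1 extra). Not a tree.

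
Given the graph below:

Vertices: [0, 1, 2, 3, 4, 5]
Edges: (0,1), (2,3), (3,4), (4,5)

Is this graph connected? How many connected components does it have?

Checking connectivity: the graph has 2 connected component(s).
Components: [[0, 1], [2, 3, 4, 5]]. The graph is NOT connected.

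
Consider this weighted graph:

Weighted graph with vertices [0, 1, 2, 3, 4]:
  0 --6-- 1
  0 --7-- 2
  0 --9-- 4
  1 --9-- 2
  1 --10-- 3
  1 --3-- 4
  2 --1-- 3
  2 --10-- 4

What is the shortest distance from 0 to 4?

Using Dijkstra's algorithm from vertex 0:
Shortest path: 0 -> 4
Total weight: 9 = 9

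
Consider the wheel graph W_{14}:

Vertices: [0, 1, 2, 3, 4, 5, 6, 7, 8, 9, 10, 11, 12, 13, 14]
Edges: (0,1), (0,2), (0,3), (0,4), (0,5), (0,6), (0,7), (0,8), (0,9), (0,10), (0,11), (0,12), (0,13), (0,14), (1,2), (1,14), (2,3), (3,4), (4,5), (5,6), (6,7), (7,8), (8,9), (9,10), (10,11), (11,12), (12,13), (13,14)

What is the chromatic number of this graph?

W_{14} = C_{14} plus a hub adjacent to every cycle vertex.
The outer cycle needs 2 colors (even cycle); the hub is adjacent to all of them so needs a fresh color.
Chromatic number = 2 + 1 = 3.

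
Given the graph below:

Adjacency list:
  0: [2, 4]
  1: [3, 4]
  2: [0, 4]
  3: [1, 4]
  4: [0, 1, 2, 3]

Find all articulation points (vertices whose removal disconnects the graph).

An articulation point is a vertex whose removal disconnects the graph.
Articulation points: [4]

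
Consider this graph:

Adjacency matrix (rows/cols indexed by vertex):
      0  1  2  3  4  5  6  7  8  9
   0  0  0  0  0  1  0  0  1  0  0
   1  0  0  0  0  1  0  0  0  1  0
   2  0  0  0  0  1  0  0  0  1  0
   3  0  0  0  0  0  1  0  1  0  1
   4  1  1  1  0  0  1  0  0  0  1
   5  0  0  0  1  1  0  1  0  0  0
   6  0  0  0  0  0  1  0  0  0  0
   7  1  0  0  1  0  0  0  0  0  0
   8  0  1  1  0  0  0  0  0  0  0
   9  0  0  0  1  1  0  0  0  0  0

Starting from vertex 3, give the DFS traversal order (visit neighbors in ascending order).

DFS from vertex 3 (neighbors processed in ascending order):
Visit order: 3, 5, 4, 0, 7, 1, 8, 2, 9, 6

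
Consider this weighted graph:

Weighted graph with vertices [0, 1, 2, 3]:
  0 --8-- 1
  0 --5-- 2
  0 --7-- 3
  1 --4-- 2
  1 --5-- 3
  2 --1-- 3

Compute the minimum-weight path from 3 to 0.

Using Dijkstra's algorithm from vertex 3:
Shortest path: 3 -> 2 -> 0
Total weight: 1 + 5 = 6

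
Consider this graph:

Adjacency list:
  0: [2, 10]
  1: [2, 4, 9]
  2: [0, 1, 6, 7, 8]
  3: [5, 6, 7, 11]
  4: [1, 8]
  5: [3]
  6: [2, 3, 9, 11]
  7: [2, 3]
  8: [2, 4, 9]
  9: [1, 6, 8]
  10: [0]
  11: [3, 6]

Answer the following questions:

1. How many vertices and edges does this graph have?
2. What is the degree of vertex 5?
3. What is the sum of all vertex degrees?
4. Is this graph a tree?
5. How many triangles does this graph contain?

Count: 12 vertices, 16 edges.
Vertex 5 has neighbors [3], degree = 1.
Handshaking lemma: 2 * 16 = 32.
A tree on 12 vertices has 11 edges. This graph has 16 edges (5 extra). Not a tree.
Number of triangles = 1.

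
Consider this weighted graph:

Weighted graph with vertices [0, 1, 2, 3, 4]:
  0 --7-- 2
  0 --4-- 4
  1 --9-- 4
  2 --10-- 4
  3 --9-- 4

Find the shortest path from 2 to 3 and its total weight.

Using Dijkstra's algorithm from vertex 2:
Shortest path: 2 -> 4 -> 3
Total weight: 10 + 9 = 19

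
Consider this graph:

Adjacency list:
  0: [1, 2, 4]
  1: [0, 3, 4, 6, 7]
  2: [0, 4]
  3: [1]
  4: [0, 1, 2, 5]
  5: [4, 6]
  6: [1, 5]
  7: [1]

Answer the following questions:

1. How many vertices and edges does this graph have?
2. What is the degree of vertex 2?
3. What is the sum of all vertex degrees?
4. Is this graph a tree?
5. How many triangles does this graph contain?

Count: 8 vertices, 10 edges.
Vertex 2 has neighbors [0, 4], degree = 2.
Handshaking lemma: 2 * 10 = 20.
A tree on 8 vertices has 7 edges. This graph has 10 edges (3 extra). Not a tree.
Number of triangles = 2.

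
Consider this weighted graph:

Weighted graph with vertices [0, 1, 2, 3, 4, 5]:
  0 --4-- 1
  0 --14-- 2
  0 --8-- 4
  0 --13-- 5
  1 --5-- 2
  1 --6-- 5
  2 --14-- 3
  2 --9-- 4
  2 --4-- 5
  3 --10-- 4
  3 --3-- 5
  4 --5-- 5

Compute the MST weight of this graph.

Applying Kruskal's algorithm (sort edges by weight, add if no cycle):
  Add (3,5) w=3
  Add (0,1) w=4
  Add (2,5) w=4
  Add (1,2) w=5
  Add (4,5) w=5
  Skip (1,5) w=6 (creates cycle)
  Skip (0,4) w=8 (creates cycle)
  Skip (2,4) w=9 (creates cycle)
  Skip (3,4) w=10 (creates cycle)
  Skip (0,5) w=13 (creates cycle)
  Skip (0,2) w=14 (creates cycle)
  Skip (2,3) w=14 (creates cycle)
MST weight = 21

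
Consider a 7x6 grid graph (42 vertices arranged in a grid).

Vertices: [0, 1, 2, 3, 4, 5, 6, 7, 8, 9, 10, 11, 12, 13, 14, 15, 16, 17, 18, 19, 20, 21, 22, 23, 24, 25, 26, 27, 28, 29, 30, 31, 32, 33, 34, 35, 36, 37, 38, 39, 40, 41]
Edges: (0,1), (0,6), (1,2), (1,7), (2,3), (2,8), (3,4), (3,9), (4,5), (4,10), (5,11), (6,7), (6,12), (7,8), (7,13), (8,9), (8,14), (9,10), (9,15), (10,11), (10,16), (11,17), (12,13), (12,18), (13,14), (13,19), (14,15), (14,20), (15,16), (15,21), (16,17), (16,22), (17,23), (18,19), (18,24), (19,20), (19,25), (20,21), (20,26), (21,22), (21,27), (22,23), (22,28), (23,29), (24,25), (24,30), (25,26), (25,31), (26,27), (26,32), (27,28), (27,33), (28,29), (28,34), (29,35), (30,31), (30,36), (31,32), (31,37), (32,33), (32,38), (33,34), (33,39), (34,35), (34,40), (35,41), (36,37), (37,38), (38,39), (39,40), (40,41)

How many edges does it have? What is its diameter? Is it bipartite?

A 7x6 grid has 36 vertical edges and 35 horizontal edges.
Total edges = 36 + 35 = 71.
Diameter = (7-1) + (6-1) = 11 (corner to opposite corner).
Grid graphs are bipartite (checkerboard coloring).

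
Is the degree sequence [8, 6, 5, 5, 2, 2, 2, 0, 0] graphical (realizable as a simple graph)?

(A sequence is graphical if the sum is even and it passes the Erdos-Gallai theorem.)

Sum of degrees = 30. Sum is even but fails Erdos-Gallai. The sequence is NOT graphical.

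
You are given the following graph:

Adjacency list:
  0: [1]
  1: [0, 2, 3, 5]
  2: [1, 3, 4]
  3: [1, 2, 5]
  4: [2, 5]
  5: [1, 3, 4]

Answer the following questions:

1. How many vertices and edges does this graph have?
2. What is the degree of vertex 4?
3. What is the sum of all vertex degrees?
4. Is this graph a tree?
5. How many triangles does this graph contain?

Count: 6 vertices, 8 edges.
Vertex 4 has neighbors [2, 5], degree = 2.
Handshaking lemma: 2 * 8 = 16.
A tree on 6 vertices has 5 edges. This graph has 8 edges (3 extra). Not a tree.
Number of triangles = 2.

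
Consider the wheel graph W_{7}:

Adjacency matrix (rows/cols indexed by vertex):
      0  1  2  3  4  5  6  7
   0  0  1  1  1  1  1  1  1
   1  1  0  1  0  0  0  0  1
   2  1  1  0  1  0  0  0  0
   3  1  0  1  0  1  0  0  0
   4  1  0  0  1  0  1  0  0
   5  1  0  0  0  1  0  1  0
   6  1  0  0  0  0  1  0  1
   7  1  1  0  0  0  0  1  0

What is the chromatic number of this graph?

W_{7} = C_{7} plus a hub adjacent to every cycle vertex.
The outer cycle needs 3 colors (odd cycle); the hub is adjacent to all of them so needs a fresh color.
Chromatic number = 3 + 1 = 4.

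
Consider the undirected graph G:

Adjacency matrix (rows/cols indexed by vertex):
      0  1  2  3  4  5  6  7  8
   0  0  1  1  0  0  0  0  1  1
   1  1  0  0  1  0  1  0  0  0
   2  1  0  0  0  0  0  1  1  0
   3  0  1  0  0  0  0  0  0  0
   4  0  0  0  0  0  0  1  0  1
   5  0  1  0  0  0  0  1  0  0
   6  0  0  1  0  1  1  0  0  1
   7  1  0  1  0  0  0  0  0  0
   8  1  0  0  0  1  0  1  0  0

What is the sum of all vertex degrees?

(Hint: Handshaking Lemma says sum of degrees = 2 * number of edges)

Count edges: 12 edges.
By Handshaking Lemma: sum of degrees = 2 * 12 = 24.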